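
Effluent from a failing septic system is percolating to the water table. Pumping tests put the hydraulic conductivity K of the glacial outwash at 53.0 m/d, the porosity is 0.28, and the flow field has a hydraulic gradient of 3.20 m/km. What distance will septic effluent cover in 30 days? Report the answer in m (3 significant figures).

q = Ki = 53.0 × 0.0032 = 0.1696 m/d
Average linear velocity = 0.1696 / 0.28 = 0.6057 m/d
L = v × T = 0.6057 × 30 = 18.17 m

18.2 m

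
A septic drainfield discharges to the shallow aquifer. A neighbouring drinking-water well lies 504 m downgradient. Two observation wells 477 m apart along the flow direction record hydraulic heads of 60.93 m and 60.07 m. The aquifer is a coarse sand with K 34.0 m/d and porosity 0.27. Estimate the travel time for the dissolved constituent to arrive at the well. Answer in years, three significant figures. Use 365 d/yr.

Hydraulic gradient i = (60.93 − 60.07) / 477 = 0.86 / 477 = 0.001803
q = Ki = 34.0 × 0.001803 = 0.06130 m/d
Seepage velocity v = q / n = 0.06130 / 0.27 = 0.2270 m/d
t = L / v = 504 / 0.2270 = 2220 d
   = 2220 / 365 = 6.08 yr

6.08 years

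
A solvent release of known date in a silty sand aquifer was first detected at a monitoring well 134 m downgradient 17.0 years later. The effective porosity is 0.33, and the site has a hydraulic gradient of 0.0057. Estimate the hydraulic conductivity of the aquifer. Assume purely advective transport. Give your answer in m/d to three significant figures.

1.25 m/d

t = 17.0 years = 6205 d
v = L / t = 134 / 6205 = 0.02160 m/d
K = v · n / i = 0.02160 × 0.33 / 0.0057 = 1.25 m/d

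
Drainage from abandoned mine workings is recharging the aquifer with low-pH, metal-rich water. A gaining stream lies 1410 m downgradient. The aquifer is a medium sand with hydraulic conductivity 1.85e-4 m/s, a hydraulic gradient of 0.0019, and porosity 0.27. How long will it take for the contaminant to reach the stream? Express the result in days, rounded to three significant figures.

K = 1.85e-4 m/s × 86400 s/d = 15.98 m/d
Darcy flux q = K·i = 15.98 × 0.0019 = 0.03037 m/d
v_s = q/n_e = 0.03037/0.27 = 0.1125 m/d
t = L / v = 1410 / 0.1125 = 12540 d

12500 days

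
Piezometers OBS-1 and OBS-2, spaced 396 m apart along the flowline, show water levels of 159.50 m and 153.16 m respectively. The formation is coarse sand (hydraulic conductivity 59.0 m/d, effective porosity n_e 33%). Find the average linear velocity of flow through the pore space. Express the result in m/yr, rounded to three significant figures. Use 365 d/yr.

1040 m/yr

Hydraulic gradient i = (159.50 − 153.16) / 396 = 6.34 / 396 = 0.01601
q = Ki = 59.0 × 0.01601 = 0.9446 m/d
Average linear velocity = 0.9446 / 0.33 = 2.862 m/d
   = 2.862 × 365 = 1040 m/yr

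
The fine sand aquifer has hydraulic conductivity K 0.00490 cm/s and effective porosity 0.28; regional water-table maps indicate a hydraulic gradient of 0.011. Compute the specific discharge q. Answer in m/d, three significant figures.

K = 0.00490 cm/s × 864 = 4.234 m/d
q = Ki = 4.234 × 0.011 = 0.04657 m/d

0.0466 m/d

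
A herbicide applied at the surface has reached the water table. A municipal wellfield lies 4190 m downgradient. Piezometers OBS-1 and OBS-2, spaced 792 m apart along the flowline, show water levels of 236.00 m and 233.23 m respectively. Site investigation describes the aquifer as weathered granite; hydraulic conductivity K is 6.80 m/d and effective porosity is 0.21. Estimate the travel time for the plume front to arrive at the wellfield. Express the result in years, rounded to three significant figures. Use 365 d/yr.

101 years

Hydraulic gradient i = (236.00 − 233.23) / 792 = 2.77 / 792 = 0.003497
Darcy flux q = K·i = 6.80 × 0.003497 = 0.02378 m/d
Average linear velocity = 0.02378 / 0.21 = 0.1133 m/d
t = L / v = 4190 / 0.1133 = 37000 d
   = 37000 / 365 = 101 yr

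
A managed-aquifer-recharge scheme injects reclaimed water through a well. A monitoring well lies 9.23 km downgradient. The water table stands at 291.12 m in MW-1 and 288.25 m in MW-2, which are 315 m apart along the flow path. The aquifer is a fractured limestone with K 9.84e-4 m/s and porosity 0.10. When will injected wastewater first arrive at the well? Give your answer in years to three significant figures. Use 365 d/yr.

Hydraulic gradient i = (291.12 − 288.25) / 315 = 2.87 / 315 = 0.009111
K = 9.84e-4 m/s × 86400 s/d = 85.02 m/d
Darcy flux q = K·i = 85.02 × 0.009111 = 0.7746 m/d
v = Ki/n = 85.02·0.009111/0.10 = 7.746 m/d
L = 9.23 km = 9230 m
t = L / v = 9230 / 7.746 = 1192 d
   = 1192 / 365 = 3.26 yr

3.26 years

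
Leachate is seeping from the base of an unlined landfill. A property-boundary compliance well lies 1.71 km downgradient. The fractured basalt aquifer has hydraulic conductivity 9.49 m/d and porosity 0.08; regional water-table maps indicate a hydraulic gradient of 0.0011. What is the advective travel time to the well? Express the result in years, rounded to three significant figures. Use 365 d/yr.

35.9 years

q = Ki = 9.49 × 0.0011 = 0.01044 m/d
Seepage velocity v = q / n = 0.01044 / 0.08 = 0.1305 m/d
L = 1.71 km = 1710 m
t = L / v = 1710 / 0.1305 = 13100 d
   = 13100 / 365 = 35.9 yr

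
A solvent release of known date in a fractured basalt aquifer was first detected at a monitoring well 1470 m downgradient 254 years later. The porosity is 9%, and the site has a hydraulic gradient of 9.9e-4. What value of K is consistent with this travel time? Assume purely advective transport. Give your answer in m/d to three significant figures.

t = 254 years = 92710 d
v = L / t = 1470 / 92710 = 0.01586 m/d
K = v · n / i = 0.01586 × 0.09 / 9.9e-4 = 1.44 m/d

1.44 m/d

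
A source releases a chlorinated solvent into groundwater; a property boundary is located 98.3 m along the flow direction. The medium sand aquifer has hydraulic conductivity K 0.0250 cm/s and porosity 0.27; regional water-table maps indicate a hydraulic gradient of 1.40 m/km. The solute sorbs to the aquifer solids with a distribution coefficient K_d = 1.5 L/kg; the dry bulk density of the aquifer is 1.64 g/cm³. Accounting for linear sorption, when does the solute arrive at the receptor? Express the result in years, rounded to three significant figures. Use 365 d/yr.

K = 0.0250 cm/s × 864 = 21.60 m/d
q = Ki = 21.60 × 0.0014 = 0.03024 m/d
v_s = q/n_e = 0.03024/0.27 = 0.1120 m/d
Retardation R = 1 + ρ_b·K_d/n = 1 + 1.64×1.5/0.27 = 10.11
Contaminant velocity v_c = v/R = 0.1120/10.11 = 0.01108 m/d
t = L/v_c = 98.3/0.01108 = 8874 d
   = 8874/365 = 24.3 yr

24.3 years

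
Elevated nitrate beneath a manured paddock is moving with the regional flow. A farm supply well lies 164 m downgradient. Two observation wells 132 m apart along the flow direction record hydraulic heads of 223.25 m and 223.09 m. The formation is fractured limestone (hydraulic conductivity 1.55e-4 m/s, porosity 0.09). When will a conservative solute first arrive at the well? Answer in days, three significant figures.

909 days

Hydraulic gradient i = (223.25 − 223.09) / 132 = 0.16 / 132 = 0.001212
K = 1.55e-4 m/s × 86400 s/d = 13.39 m/d
q = Ki = 13.39 × 0.001212 = 0.01623 m/d
Seepage velocity v = q / n = 0.01623 / 0.09 = 0.1804 m/d
t = L / v = 164 / 0.1804 = 909.3 d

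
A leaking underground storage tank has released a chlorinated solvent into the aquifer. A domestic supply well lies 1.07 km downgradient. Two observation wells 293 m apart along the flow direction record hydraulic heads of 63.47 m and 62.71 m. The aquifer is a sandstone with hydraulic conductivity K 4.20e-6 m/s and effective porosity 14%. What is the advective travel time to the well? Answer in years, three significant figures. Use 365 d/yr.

Hydraulic gradient i = (63.47 − 62.71) / 293 = 0.76 / 293 = 0.002594
K = 4.20e-6 m/s × 86400 s/d = 0.3629 m/d
Specific discharge q = 0.3629 × 0.002594 = 9.413e-4 m/d
v = Ki/n = 0.3629·0.002594/0.14 = 0.006723 m/d
L = 1.07 km = 1070 m
t = L / v = 1070 / 0.006723 = 159100 d
   = 159100 / 365 = 436 yr

436 years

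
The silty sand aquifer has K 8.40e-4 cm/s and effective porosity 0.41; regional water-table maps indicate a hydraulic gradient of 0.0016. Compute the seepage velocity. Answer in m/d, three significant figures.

K = 8.40e-4 cm/s × 864 = 0.7258 m/d
q = Ki = 0.7258 × 0.0016 = 0.001161 m/d
v_s = q/n_e = 0.001161/0.41 = 0.002832 m/d

0.00283 m/d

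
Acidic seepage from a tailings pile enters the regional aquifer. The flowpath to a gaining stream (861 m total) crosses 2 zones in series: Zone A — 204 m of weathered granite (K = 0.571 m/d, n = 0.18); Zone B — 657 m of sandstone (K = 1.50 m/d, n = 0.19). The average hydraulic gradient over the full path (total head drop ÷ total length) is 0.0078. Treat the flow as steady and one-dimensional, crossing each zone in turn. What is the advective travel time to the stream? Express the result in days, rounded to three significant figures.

For zones in series the flux q is common to all zones; the equivalent conductivity is the harmonic (thickness-weighted) mean, K_eq = L_total / Σ(L_j/K_j).
Σ(L/K) = 204/0.571 + 657/1.50 = 357.3 + 438.0 = 795.3 d
K_eq = L_total / Σ(L/K) = 861 / 795.3 = 1.083 m/d
q = K_eq · i = 1.083 × 0.0078 = 0.008445 m/d (same in every zone)
Zone A: v = q/n = 0.008445/0.18 = 0.04692 m/d → t_A = 204/0.04692 = 4348 d
Zone B: v = q/n = 0.008445/0.19 = 0.04445 m/d → t_B = 657/0.04445 = 14780 d
Total t = 4348 + 14780 = 19130 d

19100 days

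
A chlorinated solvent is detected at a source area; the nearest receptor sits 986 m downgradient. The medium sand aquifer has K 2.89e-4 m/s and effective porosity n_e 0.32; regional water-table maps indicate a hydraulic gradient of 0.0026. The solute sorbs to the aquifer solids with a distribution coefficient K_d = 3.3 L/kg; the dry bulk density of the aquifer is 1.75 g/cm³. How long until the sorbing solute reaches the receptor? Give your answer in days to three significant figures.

K = 2.89e-4 m/s × 86400 s/d = 24.97 m/d
q = Ki = 24.97 × 0.0026 = 0.06492 m/d
Seepage velocity v = q / n = 0.06492 / 0.32 = 0.2029 m/d
Retardation R = 1 + ρ_b·K_d/n = 1 + 1.75×3.3/0.32 = 19.05
Contaminant velocity v_c = v/R = 0.2029/19.05 = 0.01065 m/d
t = L/v_c = 986/0.01065 = 92570 d

92600 days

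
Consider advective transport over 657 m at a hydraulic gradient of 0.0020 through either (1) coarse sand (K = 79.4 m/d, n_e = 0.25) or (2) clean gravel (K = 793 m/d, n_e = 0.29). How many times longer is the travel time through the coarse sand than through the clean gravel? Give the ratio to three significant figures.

Unit 1 (coarse sand): v = 79.4×0.0020/0.25 = 0.6352 m/d, t = 657/0.6352 = 1034 d
Unit 2 (clean gravel): v = 793×0.0020/0.29 = 5.469 m/d, t = 657/5.469 = 120.1 d
t(coarse sand) / t(clean gravel) = 1034/120.1 = 8.61

8.61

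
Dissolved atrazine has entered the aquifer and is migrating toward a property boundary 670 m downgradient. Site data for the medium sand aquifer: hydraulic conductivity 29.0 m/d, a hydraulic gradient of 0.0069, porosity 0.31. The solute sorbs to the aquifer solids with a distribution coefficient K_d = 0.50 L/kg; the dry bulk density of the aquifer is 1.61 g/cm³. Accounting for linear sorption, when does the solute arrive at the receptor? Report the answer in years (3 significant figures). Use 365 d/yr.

Specific discharge q = 29.0 × 0.0069 = 0.2001 m/d
Seepage velocity v = q / n = 0.2001 / 0.31 = 0.6455 m/d
Retardation R = 1 + ρ_b·K_d/n = 1 + 1.61×0.50/0.31 = 3.597
Contaminant velocity v_c = v/R = 0.6455/3.597 = 0.1795 m/d
t = L/v_c = 670/0.1795 = 3733 d
   = 3733/365 = 10.2 yr

10.2 years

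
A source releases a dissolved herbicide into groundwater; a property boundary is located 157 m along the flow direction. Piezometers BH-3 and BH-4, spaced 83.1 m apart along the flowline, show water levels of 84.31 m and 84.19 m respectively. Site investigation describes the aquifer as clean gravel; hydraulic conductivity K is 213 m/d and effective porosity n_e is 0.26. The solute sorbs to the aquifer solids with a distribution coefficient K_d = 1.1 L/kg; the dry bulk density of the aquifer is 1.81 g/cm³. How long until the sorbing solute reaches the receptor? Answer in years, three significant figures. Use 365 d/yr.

3.15 years

Hydraulic gradient i = (84.31 − 84.19) / 83.1 = 0.12 / 83.1 = 0.001444
Specific discharge q = 213 × 0.001444 = 0.3076 m/d
Seepage velocity v = q / n = 0.3076 / 0.26 = 1.183 m/d
Retardation R = 1 + ρ_b·K_d/n = 1 + 1.81×1.1/0.26 = 8.658
Contaminant velocity v_c = v/R = 1.183/8.658 = 0.1366 m/d
t = L/v_c = 157/0.1366 = 1149 d
   = 1149/365 = 3.15 yr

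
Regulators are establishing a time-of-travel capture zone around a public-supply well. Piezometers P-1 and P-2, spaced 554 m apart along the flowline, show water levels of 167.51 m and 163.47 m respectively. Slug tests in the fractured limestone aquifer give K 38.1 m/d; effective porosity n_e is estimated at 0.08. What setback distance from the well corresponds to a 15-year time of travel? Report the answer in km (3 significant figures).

19.0 km

Hydraulic gradient i = (167.51 − 163.47) / 554 = 4.04 / 554 = 0.007292
Specific discharge q = 38.1 × 0.007292 = 0.2778 m/d
Seepage velocity v = q / n = 0.2778 / 0.08 = 3.473 m/d
T = 15 yr × 365 = 5475 d
L = v × T = 3.473 × 5475 = 19010 m
   = 19.0 km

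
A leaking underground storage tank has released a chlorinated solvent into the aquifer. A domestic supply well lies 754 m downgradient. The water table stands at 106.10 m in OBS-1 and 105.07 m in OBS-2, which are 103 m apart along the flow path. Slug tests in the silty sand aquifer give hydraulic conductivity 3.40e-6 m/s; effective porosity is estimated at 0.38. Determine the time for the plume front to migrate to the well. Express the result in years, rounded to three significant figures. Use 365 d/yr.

267 years

Hydraulic gradient i = (106.10 − 105.07) / 103 = 1.03 / 103 = 0.01000
K = 3.40e-6 m/s × 86400 s/d = 0.2938 m/d
Specific discharge q = 0.2938 × 0.01000 = 0.002938 m/d
v_s = q/n_e = 0.002938/0.38 = 0.007731 m/d
t = L / v = 754 / 0.007731 = 97540 d
   = 97540 / 365 = 267 yr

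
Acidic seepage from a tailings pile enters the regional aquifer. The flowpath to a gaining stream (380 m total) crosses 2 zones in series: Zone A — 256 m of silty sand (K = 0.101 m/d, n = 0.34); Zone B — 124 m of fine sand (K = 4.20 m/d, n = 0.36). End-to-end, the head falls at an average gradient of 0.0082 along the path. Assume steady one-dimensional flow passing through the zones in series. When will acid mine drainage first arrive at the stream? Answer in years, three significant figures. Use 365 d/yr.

297 years

Steady 1-D flow in series ⇒ the Darcy flux q is identical in every zone and the zone head losses add (resistances L/K in series).
Σ(L/K) = 256/0.101 + 124/4.20 = 2535 + 29.52 = 2564 d
K_eq = L_total / Σ(L/K) = 380 / 2564 = 0.1482 m/d
q = K_eq · i = 0.1482 × 0.0082 = 0.001215 m/d (same in every zone)
Zone A: v = q/n = 0.001215/0.34 = 0.003574 m/d → t_A = 256/0.003574 = 71630 d
Zone B: v = q/n = 0.001215/0.36 = 0.003376 m/d → t_B = 124/0.003376 = 36730 d
Total t = 71630 + 36730 = 108400 d
   = 108400 / 365 = 297 yr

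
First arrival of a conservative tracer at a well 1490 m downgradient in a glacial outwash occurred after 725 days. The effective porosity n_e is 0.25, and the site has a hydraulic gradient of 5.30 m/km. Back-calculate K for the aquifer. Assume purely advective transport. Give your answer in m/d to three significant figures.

96.9 m/d

v = L / t = 1490 / 725 = 2.055 m/d
K = v · n / i = 2.055 × 0.25 / 0.0053 = 96.9 m/d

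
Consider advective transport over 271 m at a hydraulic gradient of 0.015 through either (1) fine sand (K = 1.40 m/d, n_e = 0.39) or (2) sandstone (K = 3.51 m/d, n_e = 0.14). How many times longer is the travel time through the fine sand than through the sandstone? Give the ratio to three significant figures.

6.98

Unit 1 (fine sand): v = 1.40×0.015/0.39 = 0.05385 m/d, t = 271/0.05385 = 5033 d
Unit 2 (sandstone): v = 3.51×0.015/0.14 = 0.3761 m/d, t = 271/0.3761 = 720.6 d
t(fine sand) / t(sandstone) = 5033/720.6 = 6.98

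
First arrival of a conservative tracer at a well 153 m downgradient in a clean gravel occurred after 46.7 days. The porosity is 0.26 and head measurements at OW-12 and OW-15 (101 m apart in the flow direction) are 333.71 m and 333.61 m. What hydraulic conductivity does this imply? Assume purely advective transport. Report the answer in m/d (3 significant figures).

Hydraulic gradient i = (333.71 − 333.61) / 101 = 0.10 / 101 = 9.901e-4
v = L / t = 153 / 46.7 = 3.276 m/d
K = v · n / i = 3.276 × 0.26 / 9.901e-4 = 860 m/d

860 m/d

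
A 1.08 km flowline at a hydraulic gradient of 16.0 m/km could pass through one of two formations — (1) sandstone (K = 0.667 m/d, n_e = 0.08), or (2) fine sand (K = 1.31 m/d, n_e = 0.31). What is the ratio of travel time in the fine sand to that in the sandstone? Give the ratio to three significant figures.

Unit 1 (sandstone): v = 0.667×0.016/0.08 = 0.1334 m/d, t = 1080/0.1334 = 8096 d
Unit 2 (fine sand): v = 1.31×0.016/0.31 = 0.06761 m/d, t = 1080/0.06761 = 15970 d
t(fine sand) / t(sandstone) = 15970/8096 = 1.97

1.97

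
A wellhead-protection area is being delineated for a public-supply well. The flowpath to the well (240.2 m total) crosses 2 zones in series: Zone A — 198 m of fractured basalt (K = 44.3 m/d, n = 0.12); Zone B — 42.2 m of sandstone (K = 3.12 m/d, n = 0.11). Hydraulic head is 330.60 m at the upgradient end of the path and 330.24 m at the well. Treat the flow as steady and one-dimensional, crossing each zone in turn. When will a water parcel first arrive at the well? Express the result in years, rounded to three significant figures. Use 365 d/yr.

3.89 years

Total head drop ΔH = 330.60 − 330.24 = 0.36 m
Continuity: the same q passes through each zone, so ΔH = q·Σ(L_j/K_j) — the zones act as resistances in series.
Σ(L/K) = 198/44.3 + 42.2/3.12 = 4.470 + 13.53 = 18.00 d
q = ΔH / Σ(L/K) = 0.36 / 18.00 = 0.02001 m/d (same in every zone)
Zone A: v = q/n = 0.02001/0.12 = 0.1667 m/d → t_A = 198/0.1667 = 1188 d
Zone B: v = q/n = 0.02001/0.11 = 0.1819 m/d → t_B = 42.2/0.1819 = 232.0 d
Total t = 1188 + 232.0 = 1420 d
   = 1420 / 365 = 3.89 yr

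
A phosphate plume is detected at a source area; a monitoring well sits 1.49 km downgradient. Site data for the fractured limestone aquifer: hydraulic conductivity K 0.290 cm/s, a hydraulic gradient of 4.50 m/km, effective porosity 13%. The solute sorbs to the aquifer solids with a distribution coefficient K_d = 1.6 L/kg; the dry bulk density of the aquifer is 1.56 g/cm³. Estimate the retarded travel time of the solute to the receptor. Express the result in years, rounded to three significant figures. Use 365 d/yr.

9.51 years

K = 0.290 cm/s × 864 = 250.6 m/d
q = Ki = 250.6 × 0.0045 = 1.128 m/d
Average linear velocity = 1.128 / 0.13 = 8.673 m/d
Retardation R = 1 + ρ_b·K_d/n = 1 + 1.56×1.6/0.13 = 20.20
Contaminant velocity v_c = v/R = 8.673/20.20 = 0.4294 m/d
L = 1.49 km = 1490 m
t = L/v_c = 1490/0.4294 = 3470 d
   = 3470/365 = 9.51 yr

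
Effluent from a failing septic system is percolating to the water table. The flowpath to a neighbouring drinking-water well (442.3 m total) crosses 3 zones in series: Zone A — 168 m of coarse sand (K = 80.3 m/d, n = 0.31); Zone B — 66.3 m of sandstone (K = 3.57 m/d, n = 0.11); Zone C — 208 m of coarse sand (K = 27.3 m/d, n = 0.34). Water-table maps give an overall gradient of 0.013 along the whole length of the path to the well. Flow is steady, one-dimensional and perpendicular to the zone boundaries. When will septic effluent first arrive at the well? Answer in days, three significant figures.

Continuity: the same q passes through each zone, so ΔH = q·Σ(L_j/K_j) — the zones act as resistances in series.
Σ(L/K) = 168/80.3 + 66.3/3.57 + 208/27.3 = 2.092 + 18.57 + 7.619 = 28.28 d
K_eq = L_total / Σ(L/K) = 442.3 / 28.28 = 15.64 m/d
q = K_eq · i = 15.64 × 0.013 = 0.2033 m/d (same in every zone)
Zone A: v = q/n = 0.2033/0.31 = 0.6558 m/d → t_A = 168/0.6558 = 256.2 d
Zone B: v = q/n = 0.2033/0.11 = 1.848 m/d → t_B = 66.3/1.848 = 35.87 d
Zone C: v = q/n = 0.2033/0.34 = 0.5979 m/d → t_C = 208/0.5979 = 347.9 d
Total t = 256.2 + 35.87 + 347.9 = 639.9 d

640 days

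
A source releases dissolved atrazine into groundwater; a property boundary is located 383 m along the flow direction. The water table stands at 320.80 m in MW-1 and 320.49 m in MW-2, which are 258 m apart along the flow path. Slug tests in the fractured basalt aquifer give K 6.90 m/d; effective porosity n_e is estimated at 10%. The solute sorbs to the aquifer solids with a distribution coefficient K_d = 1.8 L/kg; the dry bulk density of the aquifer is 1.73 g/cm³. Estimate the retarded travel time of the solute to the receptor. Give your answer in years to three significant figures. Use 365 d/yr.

407 years

Hydraulic gradient i = (320.80 − 320.49) / 258 = 0.31 / 258 = 0.001202
Specific discharge q = 6.90 × 0.001202 = 0.008291 m/d
Seepage velocity v = q / n = 0.008291 / 0.10 = 0.08291 m/d
Retardation R = 1 + ρ_b·K_d/n = 1 + 1.73×1.8/0.10 = 32.14
Contaminant velocity v_c = v/R = 0.08291/32.14 = 0.002580 m/d
t = L/v_c = 383/0.002580 = 148500 d
   = 148500/365 = 407 yr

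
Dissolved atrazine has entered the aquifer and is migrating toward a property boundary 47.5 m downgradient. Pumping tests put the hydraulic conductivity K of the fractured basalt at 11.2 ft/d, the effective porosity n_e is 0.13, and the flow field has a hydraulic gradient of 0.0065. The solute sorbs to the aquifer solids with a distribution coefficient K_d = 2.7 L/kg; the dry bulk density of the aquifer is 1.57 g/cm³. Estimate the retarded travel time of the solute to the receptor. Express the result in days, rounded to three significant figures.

K = 11.2 ft/d × 0.3048 = 3.414 m/d
q = Ki = 3.414 × 0.0065 = 0.02219 m/d
Seepage velocity v = q / n = 0.02219 / 0.13 = 0.1707 m/d
Retardation R = 1 + ρ_b·K_d/n = 1 + 1.57×2.7/0.13 = 33.61
Contaminant velocity v_c = v/R = 0.1707/33.61 = 0.005079 m/d
t = L/v_c = 47.5/0.005079 = 9353 d

9350 days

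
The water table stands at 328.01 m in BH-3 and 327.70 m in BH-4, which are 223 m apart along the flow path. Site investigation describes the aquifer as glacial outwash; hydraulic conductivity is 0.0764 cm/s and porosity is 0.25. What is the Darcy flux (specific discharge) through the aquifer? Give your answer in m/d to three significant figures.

0.0918 m/d

Hydraulic gradient i = (328.01 − 327.70) / 223 = 0.31 / 223 = 0.001390
K = 0.0764 cm/s × 864 = 66.01 m/d
Darcy flux q = K·i = 66.01 × 0.001390 = 0.09176 m/d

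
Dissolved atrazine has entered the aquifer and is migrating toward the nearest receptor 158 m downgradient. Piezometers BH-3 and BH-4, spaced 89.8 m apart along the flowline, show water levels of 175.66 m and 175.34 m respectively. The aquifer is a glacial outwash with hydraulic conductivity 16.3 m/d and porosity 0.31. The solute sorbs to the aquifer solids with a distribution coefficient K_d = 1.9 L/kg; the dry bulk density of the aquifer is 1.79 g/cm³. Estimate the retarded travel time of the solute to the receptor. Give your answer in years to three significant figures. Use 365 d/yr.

Hydraulic gradient i = (175.66 − 175.34) / 89.8 = 0.32 / 89.8 = 0.003563
q = Ki = 16.3 × 0.003563 = 0.05808 m/d
v_s = q/n_e = 0.05808/0.31 = 0.1874 m/d
Retardation R = 1 + ρ_b·K_d/n = 1 + 1.79×1.9/0.31 = 11.97
Contaminant velocity v_c = v/R = 0.1874/11.97 = 0.01565 m/d
t = L/v_c = 158/0.01565 = 10090 d
   = 10090/365 = 27.7 yr

27.7 years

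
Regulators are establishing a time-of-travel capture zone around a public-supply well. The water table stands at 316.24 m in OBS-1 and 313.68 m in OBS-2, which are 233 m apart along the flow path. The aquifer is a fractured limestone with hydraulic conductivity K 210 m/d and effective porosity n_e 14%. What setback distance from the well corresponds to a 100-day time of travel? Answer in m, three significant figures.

1650 m

Hydraulic gradient i = (316.24 − 313.68) / 233 = 2.56 / 233 = 0.01099
q = Ki = 210 × 0.01099 = 2.307 m/d
Average linear velocity = 2.307 / 0.14 = 16.48 m/d
L = v × T = 16.48 × 100 = 1648 m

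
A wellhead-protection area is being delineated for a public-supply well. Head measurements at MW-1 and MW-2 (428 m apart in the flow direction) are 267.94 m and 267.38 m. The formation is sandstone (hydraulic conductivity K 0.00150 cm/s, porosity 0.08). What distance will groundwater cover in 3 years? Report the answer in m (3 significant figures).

23.2 m

Hydraulic gradient i = (267.94 − 267.38) / 428 = 0.56 / 428 = 0.001308
K = 0.00150 cm/s × 864 = 1.296 m/d
Specific discharge q = 1.296 × 0.001308 = 0.001696 m/d
v_s = q/n_e = 0.001696/0.08 = 0.02120 m/d
T = 3 yr × 365 = 1095 d
L = v × T = 0.02120 × 1095 = 23.21 m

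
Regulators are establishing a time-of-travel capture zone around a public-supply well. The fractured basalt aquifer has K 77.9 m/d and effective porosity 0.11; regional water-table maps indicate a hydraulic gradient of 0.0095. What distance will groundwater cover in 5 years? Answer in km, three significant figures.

12.3 km

Darcy flux q = K·i = 77.9 × 0.0095 = 0.7401 m/d
Seepage velocity v = q / n = 0.7401 / 0.11 = 6.728 m/d
T = 5 yr × 365 = 1825 d
L = v × T = 6.728 × 1825 = 12280 m
   = 12.3 km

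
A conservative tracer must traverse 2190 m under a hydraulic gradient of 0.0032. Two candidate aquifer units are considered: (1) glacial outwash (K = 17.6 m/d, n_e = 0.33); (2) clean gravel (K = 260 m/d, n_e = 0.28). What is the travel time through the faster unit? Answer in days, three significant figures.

737 days

Unit 1 (glacial outwash): v = 17.6×0.0032/0.33 = 0.1707 m/d, t = 2190/0.1707 = 12830 d
Unit 2 (clean gravel): v = 260×0.0032/0.28 = 2.971 m/d, t = 2190/2.971 = 737.0 d
Faster unit: t = 737 d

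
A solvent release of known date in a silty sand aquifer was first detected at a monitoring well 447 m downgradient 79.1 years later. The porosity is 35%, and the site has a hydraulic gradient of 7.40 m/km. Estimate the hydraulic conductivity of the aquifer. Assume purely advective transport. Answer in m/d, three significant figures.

t = 79.1 years = 28870 d
v = L / t = 447 / 28870 = 0.01548 m/d
K = v · n / i = 0.01548 × 0.35 / 0.0074 = 0.732 m/d

0.732 m/d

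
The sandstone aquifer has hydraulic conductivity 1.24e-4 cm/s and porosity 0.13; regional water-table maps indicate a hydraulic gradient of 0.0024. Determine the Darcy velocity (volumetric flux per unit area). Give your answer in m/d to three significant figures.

2.57e-4 m/d

K = 1.24e-4 cm/s × 864 = 0.1071 m/d
Specific discharge q = 0.1071 × 0.0024 = 2.571e-4 m/d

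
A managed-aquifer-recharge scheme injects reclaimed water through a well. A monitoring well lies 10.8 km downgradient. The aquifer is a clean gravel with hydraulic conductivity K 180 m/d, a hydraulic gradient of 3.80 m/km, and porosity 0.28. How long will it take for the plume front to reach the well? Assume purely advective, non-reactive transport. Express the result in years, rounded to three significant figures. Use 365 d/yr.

12.1 years

Specific discharge q = 180 × 0.0038 = 0.6840 m/d
v_s = q/n_e = 0.6840/0.28 = 2.443 m/d
L = 10.8 km = 10800 m
t = L / v = 10800 / 2.443 = 4421 d
   = 4421 / 365 = 12.1 yr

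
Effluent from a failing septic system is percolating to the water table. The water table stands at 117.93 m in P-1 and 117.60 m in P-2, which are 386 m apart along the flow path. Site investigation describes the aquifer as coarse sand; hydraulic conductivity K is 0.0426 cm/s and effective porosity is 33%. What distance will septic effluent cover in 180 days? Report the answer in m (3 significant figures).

Hydraulic gradient i = (117.93 − 117.60) / 386 = 0.33 / 386 = 8.549e-4
K = 0.0426 cm/s × 864 = 36.81 m/d
q = Ki = 36.81 × 8.549e-4 = 0.03147 m/d
v = Ki/n = 36.81·8.549e-4/0.33 = 0.09535 m/d
L = v × T = 0.09535 × 180 = 17.16 m

17.2 m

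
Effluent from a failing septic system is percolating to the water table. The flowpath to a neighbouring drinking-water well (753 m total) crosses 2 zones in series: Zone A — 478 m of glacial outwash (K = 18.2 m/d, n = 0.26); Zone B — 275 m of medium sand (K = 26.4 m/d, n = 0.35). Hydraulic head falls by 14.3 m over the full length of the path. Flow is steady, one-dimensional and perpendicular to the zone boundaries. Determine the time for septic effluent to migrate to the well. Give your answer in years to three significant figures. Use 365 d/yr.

1.55 years

Continuity: the same q passes through each zone, so ΔH = q·Σ(L_j/K_j) — the zones act as resistances in series.
Σ(L/K) = 478/18.2 + 275/26.4 = 26.26 + 10.42 = 36.68 d
q = ΔH / Σ(L/K) = 14.3 / 36.68 = 0.3899 m/d (same in every zone)
Zone A: v = q/n = 0.3899/0.26 = 1.499 m/d → t_A = 478/1.499 = 318.8 d
Zone B: v = q/n = 0.3899/0.35 = 1.114 m/d → t_B = 275/1.114 = 246.9 d
Total t = 318.8 + 246.9 = 565.7 d
   = 565.7 / 365 = 1.55 yr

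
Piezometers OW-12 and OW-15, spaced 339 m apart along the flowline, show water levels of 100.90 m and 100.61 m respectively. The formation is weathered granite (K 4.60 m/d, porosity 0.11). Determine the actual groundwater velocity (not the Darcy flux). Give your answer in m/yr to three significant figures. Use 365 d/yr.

Hydraulic gradient i = (100.90 − 100.61) / 339 = 0.29 / 339 = 8.555e-4
Specific discharge q = 4.60 × 8.555e-4 = 0.003935 m/d
Average linear velocity = 0.003935 / 0.11 = 0.03577 m/d
   = 0.03577 × 365 = 13.1 m/yr

13.1 m/yr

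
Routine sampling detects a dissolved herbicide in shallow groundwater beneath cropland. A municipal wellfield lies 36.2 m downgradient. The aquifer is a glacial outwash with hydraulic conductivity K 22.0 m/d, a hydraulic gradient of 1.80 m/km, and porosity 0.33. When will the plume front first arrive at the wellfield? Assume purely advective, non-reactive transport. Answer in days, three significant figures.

302 days

Specific discharge q = 22.0 × 0.0018 = 0.03960 m/d
Seepage velocity v = q / n = 0.03960 / 0.33 = 0.1200 m/d
t = L / v = 36.2 / 0.1200 = 301.7 d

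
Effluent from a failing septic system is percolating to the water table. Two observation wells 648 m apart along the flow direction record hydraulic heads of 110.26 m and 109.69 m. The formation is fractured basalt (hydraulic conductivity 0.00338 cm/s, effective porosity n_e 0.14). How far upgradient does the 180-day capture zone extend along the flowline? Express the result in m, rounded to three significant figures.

3.30 m

Hydraulic gradient i = (110.26 − 109.69) / 648 = 0.57 / 648 = 8.796e-4
K = 0.00338 cm/s × 864 = 2.920 m/d
Darcy flux q = K·i = 2.920 × 8.796e-4 = 0.002569 m/d
Average linear velocity = 0.002569 / 0.14 = 0.01835 m/d
L = v × T = 0.01835 × 180 = 3.303 m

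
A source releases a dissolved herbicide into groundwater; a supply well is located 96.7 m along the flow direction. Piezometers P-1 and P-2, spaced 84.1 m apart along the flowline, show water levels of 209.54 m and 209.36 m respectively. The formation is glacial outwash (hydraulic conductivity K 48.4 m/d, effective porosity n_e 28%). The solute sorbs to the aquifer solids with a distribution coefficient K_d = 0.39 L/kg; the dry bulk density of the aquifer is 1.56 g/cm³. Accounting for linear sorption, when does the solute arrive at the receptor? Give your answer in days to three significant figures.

Hydraulic gradient i = (209.54 − 209.36) / 84.1 = 0.18 / 84.1 = 0.002140
Darcy flux q = K·i = 48.4 × 0.002140 = 0.1036 m/d
v = Ki/n = 48.4·0.002140/0.28 = 0.3700 m/d
Retardation R = 1 + ρ_b·K_d/n = 1 + 1.56×0.39/0.28 = 3.173
Contaminant velocity v_c = v/R = 0.3700/3.173 = 0.1166 m/d
t = L/v_c = 96.7/0.1166 = 829.3 d

829 days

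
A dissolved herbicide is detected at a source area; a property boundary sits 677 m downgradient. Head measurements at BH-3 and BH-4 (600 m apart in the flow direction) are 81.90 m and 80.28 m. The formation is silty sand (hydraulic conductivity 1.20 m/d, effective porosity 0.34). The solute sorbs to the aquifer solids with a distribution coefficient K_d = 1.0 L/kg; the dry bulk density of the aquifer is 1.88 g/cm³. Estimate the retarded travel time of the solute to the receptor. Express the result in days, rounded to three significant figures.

Hydraulic gradient i = (81.90 − 80.28) / 600 = 1.62 / 600 = 0.002700
Specific discharge q = 1.20 × 0.002700 = 0.003240 m/d
Seepage velocity v = q / n = 0.003240 / 0.34 = 0.009529 m/d
Retardation R = 1 + ρ_b·K_d/n = 1 + 1.88×1.0/0.34 = 6.529
Contaminant velocity v_c = v/R = 0.009529/6.529 = 0.001459 m/d
t = L/v_c = 677/0.001459 = 463900 d

464000 days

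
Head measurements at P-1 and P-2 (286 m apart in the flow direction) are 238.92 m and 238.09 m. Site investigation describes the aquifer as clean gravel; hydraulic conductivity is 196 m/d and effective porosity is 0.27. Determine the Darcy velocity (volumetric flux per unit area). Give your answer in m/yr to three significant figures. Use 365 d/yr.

208 m/yr

Hydraulic gradient i = (238.92 − 238.09) / 286 = 0.83 / 286 = 0.002902
q = Ki = 196 × 0.002902 = 0.5688 m/d
   = 0.5688 × 365 = 208 m/yr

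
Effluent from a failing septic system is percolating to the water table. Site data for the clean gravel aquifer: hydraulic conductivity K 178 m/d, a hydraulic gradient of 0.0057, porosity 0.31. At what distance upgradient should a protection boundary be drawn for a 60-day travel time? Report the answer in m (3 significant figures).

196 m

q = Ki = 178 × 0.0057 = 1.015 m/d
v = Ki/n = 178·0.0057/0.31 = 3.273 m/d
L = v × T = 3.273 × 60 = 196.4 m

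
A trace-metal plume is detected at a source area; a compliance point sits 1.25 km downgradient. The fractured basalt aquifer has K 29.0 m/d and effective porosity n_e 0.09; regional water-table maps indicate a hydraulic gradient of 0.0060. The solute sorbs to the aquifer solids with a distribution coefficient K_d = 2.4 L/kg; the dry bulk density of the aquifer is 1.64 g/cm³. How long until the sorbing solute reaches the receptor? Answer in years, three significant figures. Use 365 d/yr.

79.2 years

Specific discharge q = 29.0 × 0.0060 = 0.1740 m/d
v = Ki/n = 29.0·0.0060/0.09 = 1.933 m/d
Retardation R = 1 + ρ_b·K_d/n = 1 + 1.64×2.4/0.09 = 44.73
Contaminant velocity v_c = v/R = 1.933/44.73 = 0.04322 m/d
L = 1.25 km = 1250 m
t = L/v_c = 1250/0.04322 = 28920 d
   = 28920/365 = 79.2 yr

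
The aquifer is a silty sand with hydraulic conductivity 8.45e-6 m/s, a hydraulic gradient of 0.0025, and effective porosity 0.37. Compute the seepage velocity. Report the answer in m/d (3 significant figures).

K = 8.45e-6 m/s × 86400 s/d = 0.7301 m/d
Specific discharge q = 0.7301 × 0.0025 = 0.001825 m/d
Average linear velocity = 0.001825 / 0.37 = 0.004933 m/d

0.00493 m/d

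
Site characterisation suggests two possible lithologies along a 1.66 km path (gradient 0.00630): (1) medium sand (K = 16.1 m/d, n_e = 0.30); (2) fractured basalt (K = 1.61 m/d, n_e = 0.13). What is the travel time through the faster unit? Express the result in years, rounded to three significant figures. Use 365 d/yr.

13.5 years

Unit 1 (medium sand): v = 16.1×0.0063/0.30 = 0.3381 m/d, t = 1660/0.3381 = 4910 d
Unit 2 (fractured basalt): v = 1.61×0.0063/0.13 = 0.07802 m/d, t = 1660/0.07802 = 21280 d
Faster: 4910 d / 365 = 13.5 yr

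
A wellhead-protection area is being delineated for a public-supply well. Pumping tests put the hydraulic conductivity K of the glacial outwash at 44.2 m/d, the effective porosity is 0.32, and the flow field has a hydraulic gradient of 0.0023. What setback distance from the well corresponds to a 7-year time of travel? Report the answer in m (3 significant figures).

Darcy flux q = K·i = 44.2 × 0.0023 = 0.1017 m/d
v_s = q/n_e = 0.1017/0.32 = 0.3177 m/d
T = 7 yr × 365 = 2555 d
L = v × T = 0.3177 × 2555 = 811.7 m

812 m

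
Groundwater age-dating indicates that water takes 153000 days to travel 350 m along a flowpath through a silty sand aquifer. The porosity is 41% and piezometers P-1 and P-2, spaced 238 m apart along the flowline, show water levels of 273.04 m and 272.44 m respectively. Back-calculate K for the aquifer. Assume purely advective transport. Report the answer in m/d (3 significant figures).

0.372 m/d

Hydraulic gradient i = (273.04 − 272.44) / 238 = 0.60 / 238 = 0.002521
v = L / t = 350 / 153000 = 0.002288 m/d
K = v · n / i = 0.002288 × 0.41 / 0.002521 = 0.372 m/d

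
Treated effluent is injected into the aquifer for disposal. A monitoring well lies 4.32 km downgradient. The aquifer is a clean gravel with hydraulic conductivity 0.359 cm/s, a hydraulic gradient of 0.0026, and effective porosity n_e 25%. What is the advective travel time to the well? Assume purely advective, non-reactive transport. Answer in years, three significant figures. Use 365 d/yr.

K = 0.359 cm/s × 864 = 310.2 m/d
q = Ki = 310.2 × 0.0026 = 0.8065 m/d
Seepage velocity v = q / n = 0.8065 / 0.25 = 3.226 m/d
L = 4.32 km = 4320 m
t = L / v = 4320 / 3.226 = 1339 d
   = 1339 / 365 = 3.67 yr

3.67 years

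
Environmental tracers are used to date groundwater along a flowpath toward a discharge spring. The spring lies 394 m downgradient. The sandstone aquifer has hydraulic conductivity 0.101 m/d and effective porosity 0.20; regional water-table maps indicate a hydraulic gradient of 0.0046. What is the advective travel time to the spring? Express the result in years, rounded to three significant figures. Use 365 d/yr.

Darcy flux q = K·i = 0.101 × 0.0046 = 4.646e-4 m/d
Seepage velocity v = q / n = 4.646e-4 / 0.20 = 0.002323 m/d
t = L / v = 394 / 0.002323 = 169600 d
   = 169600 / 365 = 465 yr

465 years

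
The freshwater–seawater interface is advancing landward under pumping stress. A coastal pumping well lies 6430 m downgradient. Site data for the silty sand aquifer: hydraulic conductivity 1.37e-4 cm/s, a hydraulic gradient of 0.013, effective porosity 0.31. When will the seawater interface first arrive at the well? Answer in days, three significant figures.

1.30e6 days

K = 1.37e-4 cm/s × 864 = 0.1184 m/d
Darcy flux q = K·i = 0.1184 × 0.013 = 0.001539 m/d
Average linear velocity = 0.001539 / 0.31 = 0.004964 m/d
t = L / v = 6430 / 0.004964 = 1.295e6 d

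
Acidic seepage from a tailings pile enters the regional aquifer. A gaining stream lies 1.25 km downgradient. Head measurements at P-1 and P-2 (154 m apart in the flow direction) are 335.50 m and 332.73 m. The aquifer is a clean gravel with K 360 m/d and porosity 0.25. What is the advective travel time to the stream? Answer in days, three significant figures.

48.3 days

Hydraulic gradient i = (335.50 − 332.73) / 154 = 2.77 / 154 = 0.01799
Darcy flux q = K·i = 360 × 0.01799 = 6.475 m/d
v_s = q/n_e = 6.475/0.25 = 25.90 m/d
L = 1.25 km = 1250 m
t = L / v = 1250 / 25.90 = 48.26 d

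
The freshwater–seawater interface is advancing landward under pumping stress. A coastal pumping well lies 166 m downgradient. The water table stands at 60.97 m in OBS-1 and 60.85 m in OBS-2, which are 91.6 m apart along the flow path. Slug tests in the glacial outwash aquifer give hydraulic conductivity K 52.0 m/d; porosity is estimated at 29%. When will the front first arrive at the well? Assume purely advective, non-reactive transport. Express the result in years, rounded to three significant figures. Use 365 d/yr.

1.94 years

Hydraulic gradient i = (60.97 − 60.85) / 91.6 = 0.12 / 91.6 = 0.001310
Darcy flux q = K·i = 52.0 × 0.001310 = 0.06812 m/d
Seepage velocity v = q / n = 0.06812 / 0.29 = 0.2349 m/d
t = L / v = 166 / 0.2349 = 706.7 d
   = 706.7 / 365 = 1.94 yr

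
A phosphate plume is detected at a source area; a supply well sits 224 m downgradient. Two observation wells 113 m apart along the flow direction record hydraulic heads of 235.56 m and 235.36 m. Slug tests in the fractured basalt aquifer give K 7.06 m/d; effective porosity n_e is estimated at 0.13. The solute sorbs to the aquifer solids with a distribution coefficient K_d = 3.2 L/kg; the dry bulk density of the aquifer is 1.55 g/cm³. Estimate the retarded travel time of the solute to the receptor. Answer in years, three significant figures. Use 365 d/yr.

Hydraulic gradient i = (235.56 − 235.36) / 113 = 0.20 / 113 = 0.001770
q = Ki = 7.06 × 0.001770 = 0.01250 m/d
v_s = q/n_e = 0.01250/0.13 = 0.09612 m/d
Retardation R = 1 + ρ_b·K_d/n = 1 + 1.55×3.2/0.13 = 39.15
Contaminant velocity v_c = v/R = 0.09612/39.15 = 0.002455 m/d
t = L/v_c = 224/0.002455 = 91250 d
   = 91250/365 = 250 yr

250 years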